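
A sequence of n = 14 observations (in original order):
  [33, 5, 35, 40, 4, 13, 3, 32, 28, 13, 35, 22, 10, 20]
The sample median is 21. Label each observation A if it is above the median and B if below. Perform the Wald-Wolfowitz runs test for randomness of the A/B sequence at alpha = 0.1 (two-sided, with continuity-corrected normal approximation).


Step 1: Compute median = 21; label A = above, B = below.
Labels in order: ABAABBBAABAABB  (n_A = 7, n_B = 7)
Step 2: Count runs R = 8.
Step 3: Under H0 (random ordering), E[R] = 2*n_A*n_B/(n_A+n_B) + 1 = 2*7*7/14 + 1 = 8.0000.
        Var[R] = 2*n_A*n_B*(2*n_A*n_B - n_A - n_B) / ((n_A+n_B)^2 * (n_A+n_B-1)) = 8232/2548 = 3.2308.
        SD[R] = 1.7974.
Step 4: R = E[R], so z = 0 with no continuity correction.
Step 5: Two-sided p-value via normal approximation = 2*(1 - Phi(|z|)) = 1.000000.
Step 6: alpha = 0.1. fail to reject H0.

R = 8, z = 0.0000, p = 1.000000, fail to reject H0.


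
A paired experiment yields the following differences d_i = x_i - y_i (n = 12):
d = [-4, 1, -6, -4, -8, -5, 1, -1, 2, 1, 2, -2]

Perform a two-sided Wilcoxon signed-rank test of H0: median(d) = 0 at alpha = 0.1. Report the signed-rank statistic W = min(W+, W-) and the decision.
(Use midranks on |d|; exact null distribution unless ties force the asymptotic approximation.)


Step 1: Drop any zero differences (none here) and take |d_i|.
|d| = [4, 1, 6, 4, 8, 5, 1, 1, 2, 1, 2, 2]
Step 2: Midrank |d_i| (ties get averaged ranks).
ranks: |4|->8.5, |1|->2.5, |6|->11, |4|->8.5, |8|->12, |5|->10, |1|->2.5, |1|->2.5, |2|->6, |1|->2.5, |2|->6, |2|->6
Step 3: Attach original signs; sum ranks with positive sign and with negative sign.
W+ = 2.5 + 2.5 + 6 + 2.5 + 6 = 19.5
W- = 8.5 + 11 + 8.5 + 12 + 10 + 2.5 + 6 = 58.5
(Check: W+ + W- = 78 should equal n(n+1)/2 = 78.)
Step 4: Test statistic W = min(W+, W-) = 19.5.
Step 5: Ties in |d|, so use the tie-corrected normal approximation.
        E[W] = n(n+1)/4 = 12*13/4 = 39.
        Tie groups: |d|=1 (t=4), |d|=2 (t=3), |d|=4 (t=2); sum(t^3 - t) = 90.
        Var[W] = n(n+1)(2n+1)/24 - sum(t^3-t)/48 = 3900/24 - 90/48 = 160.625.
        z = (W - E[W]) / sqrt(Var[W]) = (19.5 - 39) / 12.6738 = -1.5386.
        Two-sided p = 2*Phi(z) = 0.123900.
Step 6: alpha = 0.1. fail to reject H0.

W+ = 19.5, W- = 58.5, W = min = 19.5, p = 0.123900, fail to reject H0.


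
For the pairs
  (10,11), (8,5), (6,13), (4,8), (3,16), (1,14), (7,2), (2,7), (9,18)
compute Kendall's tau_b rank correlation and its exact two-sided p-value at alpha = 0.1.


Step 1: Enumerate the 36 unordered pairs (i,j) with i<j and classify each by sign(x_j-x_i) * sign(y_j-y_i).
  (1,2):dx=-2,dy=-6->C; (1,3):dx=-4,dy=+2->D; (1,4):dx=-6,dy=-3->C; (1,5):dx=-7,dy=+5->D
  (1,6):dx=-9,dy=+3->D; (1,7):dx=-3,dy=-9->C; (1,8):dx=-8,dy=-4->C; (1,9):dx=-1,dy=+7->D
  (2,3):dx=-2,dy=+8->D; (2,4):dx=-4,dy=+3->D; (2,5):dx=-5,dy=+11->D; (2,6):dx=-7,dy=+9->D
  (2,7):dx=-1,dy=-3->C; (2,8):dx=-6,dy=+2->D; (2,9):dx=+1,dy=+13->C; (3,4):dx=-2,dy=-5->C
  (3,5):dx=-3,dy=+3->D; (3,6):dx=-5,dy=+1->D; (3,7):dx=+1,dy=-11->D; (3,8):dx=-4,dy=-6->C
  (3,9):dx=+3,dy=+5->C; (4,5):dx=-1,dy=+8->D; (4,6):dx=-3,dy=+6->D; (4,7):dx=+3,dy=-6->D
  (4,8):dx=-2,dy=-1->C; (4,9):dx=+5,dy=+10->C; (5,6):dx=-2,dy=-2->C; (5,7):dx=+4,dy=-14->D
  (5,8):dx=-1,dy=-9->C; (5,9):dx=+6,dy=+2->C; (6,7):dx=+6,dy=-12->D; (6,8):dx=+1,dy=-7->D
  (6,9):dx=+8,dy=+4->C; (7,8):dx=-5,dy=+5->D; (7,9):dx=+2,dy=+16->C; (8,9):dx=+7,dy=+11->C
Step 2: C = 17, D = 19, total pairs = 36.
Step 3: tau = (C - D)/(n(n-1)/2) = (17 - 19)/36 = -0.055556.
Step 4: Exact two-sided p-value (enumerate n! = 362880 permutations of y under H0): p = 0.919455.
Step 5: alpha = 0.1. fail to reject H0.

tau_b = -0.0556 (C=17, D=19), p = 0.919455, fail to reject H0.


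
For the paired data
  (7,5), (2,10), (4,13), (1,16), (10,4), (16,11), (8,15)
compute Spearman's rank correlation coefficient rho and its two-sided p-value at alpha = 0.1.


Step 1: Rank x and y separately (midranks; no ties here).
rank(x): 7->4, 2->2, 4->3, 1->1, 10->6, 16->7, 8->5
rank(y): 5->2, 10->3, 13->5, 16->7, 4->1, 11->4, 15->6
Step 2: d_i = R_x(i) - R_y(i); compute d_i^2.
  (4-2)^2=4, (2-3)^2=1, (3-5)^2=4, (1-7)^2=36, (6-1)^2=25, (7-4)^2=9, (5-6)^2=1
sum(d^2) = 80.
Step 3: rho = 1 - 6*80 / (7*(7^2 - 1)) = 1 - 480/336 = -0.428571.
Step 4: Under H0, t = rho * sqrt((n-2)/(1-rho^2)) = -1.0607 ~ t(5).
Step 5: Two-sided p-value from the t-distribution with 5 df = 0.337368.
Step 6: alpha = 0.1. fail to reject H0.

rho = -0.4286, p = 0.337368, fail to reject H0 at alpha = 0.1.


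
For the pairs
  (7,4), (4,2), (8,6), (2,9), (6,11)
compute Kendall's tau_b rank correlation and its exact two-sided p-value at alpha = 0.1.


Step 1: Enumerate the 10 unordered pairs (i,j) with i<j and classify each by sign(x_j-x_i) * sign(y_j-y_i).
  (1,2):dx=-3,dy=-2->C; (1,3):dx=+1,dy=+2->C; (1,4):dx=-5,dy=+5->D; (1,5):dx=-1,dy=+7->D
  (2,3):dx=+4,dy=+4->C; (2,4):dx=-2,dy=+7->D; (2,5):dx=+2,dy=+9->C; (3,4):dx=-6,dy=+3->D
  (3,5):dx=-2,dy=+5->D; (4,5):dx=+4,dy=+2->C
Step 2: C = 5, D = 5, total pairs = 10.
Step 3: tau = (C - D)/(n(n-1)/2) = (5 - 5)/10 = 0.000000.
Step 4: Exact two-sided p-value (enumerate n! = 120 permutations of y under H0): p = 1.000000.
Step 5: alpha = 0.1. fail to reject H0.

tau_b = 0.0000 (C=5, D=5), p = 1.000000, fail to reject H0.


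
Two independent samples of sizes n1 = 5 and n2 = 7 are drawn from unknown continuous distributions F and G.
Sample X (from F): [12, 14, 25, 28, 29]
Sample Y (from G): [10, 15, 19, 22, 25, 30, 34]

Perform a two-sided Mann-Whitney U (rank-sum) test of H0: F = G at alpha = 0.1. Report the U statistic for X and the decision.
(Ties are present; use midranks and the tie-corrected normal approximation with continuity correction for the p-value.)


Step 1: Combine and sort all 12 observations; assign midranks.
sorted (value, group): (10,Y), (12,X), (14,X), (15,Y), (19,Y), (22,Y), (25,X), (25,Y), (28,X), (29,X), (30,Y), (34,Y)
ranks: 10->1, 12->2, 14->3, 15->4, 19->5, 22->6, 25->7.5, 25->7.5, 28->9, 29->10, 30->11, 34->12
Step 2: Rank sum for X: R1 = 2 + 3 + 7.5 + 9 + 10 = 31.5.
Step 3: U_X = R1 - n1(n1+1)/2 = 31.5 - 5*6/2 = 31.5 - 15 = 16.5.
       U_Y = n1*n2 - U_X = 35 - 16.5 = 18.5.
Step 4: Ties are present, so use the tie-corrected normal approximation (with continuity correction) for the p-value.
Step 5: p-value = 0.935170; compare to alpha = 0.1. fail to reject H0.

U_X = 16.5, p = 0.935170, fail to reject H0 at alpha = 0.1.


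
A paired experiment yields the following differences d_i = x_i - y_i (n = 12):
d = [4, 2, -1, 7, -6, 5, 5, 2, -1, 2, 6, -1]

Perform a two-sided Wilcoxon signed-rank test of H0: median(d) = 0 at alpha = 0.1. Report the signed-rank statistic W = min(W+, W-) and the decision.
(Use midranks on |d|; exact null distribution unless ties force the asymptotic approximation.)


Step 1: Drop any zero differences (none here) and take |d_i|.
|d| = [4, 2, 1, 7, 6, 5, 5, 2, 1, 2, 6, 1]
Step 2: Midrank |d_i| (ties get averaged ranks).
ranks: |4|->7, |2|->5, |1|->2, |7|->12, |6|->10.5, |5|->8.5, |5|->8.5, |2|->5, |1|->2, |2|->5, |6|->10.5, |1|->2
Step 3: Attach original signs; sum ranks with positive sign and with negative sign.
W+ = 7 + 5 + 12 + 8.5 + 8.5 + 5 + 5 + 10.5 = 61.5
W- = 2 + 10.5 + 2 + 2 = 16.5
(Check: W+ + W- = 78 should equal n(n+1)/2 = 78.)
Step 4: Test statistic W = min(W+, W-) = 16.5.
Step 5: Ties in |d|, so use the tie-corrected normal approximation.
        E[W] = n(n+1)/4 = 12*13/4 = 39.
        Tie groups: |d|=1 (t=3), |d|=2 (t=3), |d|=5 (t=2), |d|=6 (t=2); sum(t^3 - t) = 60.
        Var[W] = n(n+1)(2n+1)/24 - sum(t^3-t)/48 = 3900/24 - 60/48 = 161.25.
        z = (W - E[W]) / sqrt(Var[W]) = (16.5 - 39) / 12.6984 = -1.7719.
        Two-sided p = 2*Phi(z) = 0.076416.
Step 6: alpha = 0.1. reject H0.

W+ = 61.5, W- = 16.5, W = min = 16.5, p = 0.076416, reject H0.


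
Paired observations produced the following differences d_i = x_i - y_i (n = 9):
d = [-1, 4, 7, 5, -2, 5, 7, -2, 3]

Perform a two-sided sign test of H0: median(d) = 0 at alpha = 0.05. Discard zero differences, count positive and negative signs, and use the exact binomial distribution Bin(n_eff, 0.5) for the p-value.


Step 1: Discard zero differences. Original n = 9; n_eff = number of nonzero differences = 9.
Nonzero differences (with sign): -1, +4, +7, +5, -2, +5, +7, -2, +3
Step 2: Count signs: positive = 6, negative = 3.
Step 3: Under H0: P(positive) = 0.5, so the number of positives S ~ Bin(9, 0.5).
Step 4: Two-sided exact p-value = sum of Bin(9,0.5) probabilities at or below the observed probability = 0.507812.
Step 5: alpha = 0.05. fail to reject H0.

n_eff = 9, pos = 6, neg = 3, p = 0.507812, fail to reject H0.


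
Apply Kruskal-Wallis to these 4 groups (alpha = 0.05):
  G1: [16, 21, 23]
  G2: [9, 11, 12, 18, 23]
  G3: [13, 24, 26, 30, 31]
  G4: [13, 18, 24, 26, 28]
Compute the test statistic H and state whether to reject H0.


Step 1: Combine all N = 18 observations and assign midranks.
sorted (value, group, rank): (9,G2,1), (11,G2,2), (12,G2,3), (13,G3,4.5), (13,G4,4.5), (16,G1,6), (18,G2,7.5), (18,G4,7.5), (21,G1,9), (23,G1,10.5), (23,G2,10.5), (24,G3,12.5), (24,G4,12.5), (26,G3,14.5), (26,G4,14.5), (28,G4,16), (30,G3,17), (31,G3,18)
Step 2: Sum ranks within each group.
R_1 = 25.5 (n_1 = 3)
R_2 = 24 (n_2 = 5)
R_3 = 66.5 (n_3 = 5)
R_4 = 55 (n_4 = 5)
Step 3: H = 12/(N(N+1)) * sum(R_i^2/n_i) - 3(N+1)
     = 12/(18*19) * (25.5^2/3 + 24^2/5 + 66.5^2/5 + 55^2/5) - 3*19
     = 0.035088 * 1821.4 - 57
     = 6.908772.
Step 4: Ties present; correction factor C = 1 - 30/(18^3 - 18) = 0.994840. Corrected H = 6.908772 / 0.994840 = 6.944606.
Step 5: Under H0, H ~ chi^2(3); p-value = 0.073684.
Step 6: alpha = 0.05. fail to reject H0.

H = 6.9446, df = 3, p = 0.073684, fail to reject H0.


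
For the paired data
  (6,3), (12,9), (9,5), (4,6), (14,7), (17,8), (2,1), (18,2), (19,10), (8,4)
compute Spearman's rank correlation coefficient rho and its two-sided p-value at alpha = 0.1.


Step 1: Rank x and y separately (midranks; no ties here).
rank(x): 6->3, 12->6, 9->5, 4->2, 14->7, 17->8, 2->1, 18->9, 19->10, 8->4
rank(y): 3->3, 9->9, 5->5, 6->6, 7->7, 8->8, 1->1, 2->2, 10->10, 4->4
Step 2: d_i = R_x(i) - R_y(i); compute d_i^2.
  (3-3)^2=0, (6-9)^2=9, (5-5)^2=0, (2-6)^2=16, (7-7)^2=0, (8-8)^2=0, (1-1)^2=0, (9-2)^2=49, (10-10)^2=0, (4-4)^2=0
sum(d^2) = 74.
Step 3: rho = 1 - 6*74 / (10*(10^2 - 1)) = 1 - 444/990 = 0.551515.
Step 4: Under H0, t = rho * sqrt((n-2)/(1-rho^2)) = 1.8700 ~ t(8).
Step 5: Two-sided p-value from the t-distribution with 8 df = 0.098401.
Step 6: alpha = 0.1. reject H0.

rho = 0.5515, p = 0.098401, reject H0 at alpha = 0.1.


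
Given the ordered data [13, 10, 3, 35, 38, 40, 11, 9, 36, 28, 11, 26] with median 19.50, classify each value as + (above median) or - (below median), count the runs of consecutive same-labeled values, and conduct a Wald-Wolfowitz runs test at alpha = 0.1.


Step 1: Compute median = 19.50; label A = above, B = below.
Labels in order: BBBAAABBAABA  (n_A = 6, n_B = 6)
Step 2: Count runs R = 6.
Step 3: Under H0 (random ordering), E[R] = 2*n_A*n_B/(n_A+n_B) + 1 = 2*6*6/12 + 1 = 7.0000.
        Var[R] = 2*n_A*n_B*(2*n_A*n_B - n_A - n_B) / ((n_A+n_B)^2 * (n_A+n_B-1)) = 4320/1584 = 2.7273.
        SD[R] = 1.6514.
Step 4: Continuity-corrected z = (R + 0.5 - E[R]) / SD[R] = (6 + 0.5 - 7.0000) / 1.6514 = -0.3028.
Step 5: Two-sided p-value via normal approximation = 2*(1 - Phi(|z|)) = 0.762069.
Step 6: alpha = 0.1. fail to reject H0.

R = 6, z = -0.3028, p = 0.762069, fail to reject H0.


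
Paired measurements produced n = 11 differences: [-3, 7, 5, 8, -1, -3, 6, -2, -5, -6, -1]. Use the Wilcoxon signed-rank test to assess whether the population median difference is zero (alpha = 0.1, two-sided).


Step 1: Drop any zero differences (none here) and take |d_i|.
|d| = [3, 7, 5, 8, 1, 3, 6, 2, 5, 6, 1]
Step 2: Midrank |d_i| (ties get averaged ranks).
ranks: |3|->4.5, |7|->10, |5|->6.5, |8|->11, |1|->1.5, |3|->4.5, |6|->8.5, |2|->3, |5|->6.5, |6|->8.5, |1|->1.5
Step 3: Attach original signs; sum ranks with positive sign and with negative sign.
W+ = 10 + 6.5 + 11 + 8.5 = 36
W- = 4.5 + 1.5 + 4.5 + 3 + 6.5 + 8.5 + 1.5 = 30
(Check: W+ + W- = 66 should equal n(n+1)/2 = 66.)
Step 4: Test statistic W = min(W+, W-) = 30.
Step 5: Ties in |d|, so use the tie-corrected normal approximation.
        E[W] = n(n+1)/4 = 11*12/4 = 33.
        Tie groups: |d|=1 (t=2), |d|=3 (t=2), |d|=5 (t=2), |d|=6 (t=2); sum(t^3 - t) = 24.
        Var[W] = n(n+1)(2n+1)/24 - sum(t^3-t)/48 = 3036/24 - 24/48 = 126.
        z = (W - E[W]) / sqrt(Var[W]) = (30 - 33) / 11.2250 = -0.2673.
        Two-sided p = 2*Phi(z) = 0.789268.
Step 6: alpha = 0.1. fail to reject H0.

W+ = 36, W- = 30, W = min = 30, p = 0.789268, fail to reject H0.


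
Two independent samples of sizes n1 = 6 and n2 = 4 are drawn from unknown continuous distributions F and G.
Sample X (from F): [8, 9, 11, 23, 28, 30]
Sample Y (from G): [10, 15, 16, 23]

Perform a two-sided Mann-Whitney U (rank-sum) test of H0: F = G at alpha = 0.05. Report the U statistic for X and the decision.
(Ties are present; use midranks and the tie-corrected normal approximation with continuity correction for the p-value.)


Step 1: Combine and sort all 10 observations; assign midranks.
sorted (value, group): (8,X), (9,X), (10,Y), (11,X), (15,Y), (16,Y), (23,X), (23,Y), (28,X), (30,X)
ranks: 8->1, 9->2, 10->3, 11->4, 15->5, 16->6, 23->7.5, 23->7.5, 28->9, 30->10
Step 2: Rank sum for X: R1 = 1 + 2 + 4 + 7.5 + 9 + 10 = 33.5.
Step 3: U_X = R1 - n1(n1+1)/2 = 33.5 - 6*7/2 = 33.5 - 21 = 12.5.
       U_Y = n1*n2 - U_X = 24 - 12.5 = 11.5.
Step 4: Ties are present, so use the tie-corrected normal approximation (with continuity correction) for the p-value.
Step 5: p-value = 1.000000; compare to alpha = 0.05. fail to reject H0.

U_X = 12.5, p = 1.000000, fail to reject H0 at alpha = 0.05.


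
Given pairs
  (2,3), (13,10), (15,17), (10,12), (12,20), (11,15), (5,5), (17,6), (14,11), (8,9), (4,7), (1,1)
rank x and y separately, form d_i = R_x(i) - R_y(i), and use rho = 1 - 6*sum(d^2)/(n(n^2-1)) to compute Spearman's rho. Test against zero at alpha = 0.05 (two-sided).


Step 1: Rank x and y separately (midranks; no ties here).
rank(x): 2->2, 13->9, 15->11, 10->6, 12->8, 11->7, 5->4, 17->12, 14->10, 8->5, 4->3, 1->1
rank(y): 3->2, 10->7, 17->11, 12->9, 20->12, 15->10, 5->3, 6->4, 11->8, 9->6, 7->5, 1->1
Step 2: d_i = R_x(i) - R_y(i); compute d_i^2.
  (2-2)^2=0, (9-7)^2=4, (11-11)^2=0, (6-9)^2=9, (8-12)^2=16, (7-10)^2=9, (4-3)^2=1, (12-4)^2=64, (10-8)^2=4, (5-6)^2=1, (3-5)^2=4, (1-1)^2=0
sum(d^2) = 112.
Step 3: rho = 1 - 6*112 / (12*(12^2 - 1)) = 1 - 672/1716 = 0.608392.
Step 4: Under H0, t = rho * sqrt((n-2)/(1-rho^2)) = 2.4242 ~ t(10).
Step 5: Two-sided p-value from the t-distribution with 10 df = 0.035806.
Step 6: alpha = 0.05. reject H0.

rho = 0.6084, p = 0.035806, reject H0 at alpha = 0.05.


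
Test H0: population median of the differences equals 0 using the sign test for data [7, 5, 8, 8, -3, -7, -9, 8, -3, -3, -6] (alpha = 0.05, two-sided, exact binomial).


Step 1: Discard zero differences. Original n = 11; n_eff = number of nonzero differences = 11.
Nonzero differences (with sign): +7, +5, +8, +8, -3, -7, -9, +8, -3, -3, -6
Step 2: Count signs: positive = 5, negative = 6.
Step 3: Under H0: P(positive) = 0.5, so the number of positives S ~ Bin(11, 0.5).
Step 4: Two-sided exact p-value = sum of Bin(11,0.5) probabilities at or below the observed probability = 1.000000.
Step 5: alpha = 0.05. fail to reject H0.

n_eff = 11, pos = 5, neg = 6, p = 1.000000, fail to reject H0.


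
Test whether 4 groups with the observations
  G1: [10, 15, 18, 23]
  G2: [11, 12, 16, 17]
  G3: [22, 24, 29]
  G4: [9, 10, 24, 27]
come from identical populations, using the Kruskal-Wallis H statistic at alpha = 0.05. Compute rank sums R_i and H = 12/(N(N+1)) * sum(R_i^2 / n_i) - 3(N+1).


Step 1: Combine all N = 15 observations and assign midranks.
sorted (value, group, rank): (9,G4,1), (10,G1,2.5), (10,G4,2.5), (11,G2,4), (12,G2,5), (15,G1,6), (16,G2,7), (17,G2,8), (18,G1,9), (22,G3,10), (23,G1,11), (24,G3,12.5), (24,G4,12.5), (27,G4,14), (29,G3,15)
Step 2: Sum ranks within each group.
R_1 = 28.5 (n_1 = 4)
R_2 = 24 (n_2 = 4)
R_3 = 37.5 (n_3 = 3)
R_4 = 30 (n_4 = 4)
Step 3: H = 12/(N(N+1)) * sum(R_i^2/n_i) - 3(N+1)
     = 12/(15*16) * (28.5^2/4 + 24^2/4 + 37.5^2/3 + 30^2/4) - 3*16
     = 0.050000 * 1040.81 - 48
     = 4.040625.
Step 4: Ties present; correction factor C = 1 - 12/(15^3 - 15) = 0.996429. Corrected H = 4.040625 / 0.996429 = 4.055108.
Step 5: Under H0, H ~ chi^2(3); p-value = 0.255575.
Step 6: alpha = 0.05. fail to reject H0.

H = 4.0551, df = 3, p = 0.255575, fail to reject H0.


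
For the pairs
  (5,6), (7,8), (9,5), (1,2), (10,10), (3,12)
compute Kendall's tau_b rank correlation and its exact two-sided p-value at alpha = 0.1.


Step 1: Enumerate the 15 unordered pairs (i,j) with i<j and classify each by sign(x_j-x_i) * sign(y_j-y_i).
  (1,2):dx=+2,dy=+2->C; (1,3):dx=+4,dy=-1->D; (1,4):dx=-4,dy=-4->C; (1,5):dx=+5,dy=+4->C
  (1,6):dx=-2,dy=+6->D; (2,3):dx=+2,dy=-3->D; (2,4):dx=-6,dy=-6->C; (2,5):dx=+3,dy=+2->C
  (2,6):dx=-4,dy=+4->D; (3,4):dx=-8,dy=-3->C; (3,5):dx=+1,dy=+5->C; (3,6):dx=-6,dy=+7->D
  (4,5):dx=+9,dy=+8->C; (4,6):dx=+2,dy=+10->C; (5,6):dx=-7,dy=+2->D
Step 2: C = 9, D = 6, total pairs = 15.
Step 3: tau = (C - D)/(n(n-1)/2) = (9 - 6)/15 = 0.200000.
Step 4: Exact two-sided p-value (enumerate n! = 720 permutations of y under H0): p = 0.719444.
Step 5: alpha = 0.1. fail to reject H0.

tau_b = 0.2000 (C=9, D=6), p = 0.719444, fail to reject H0.


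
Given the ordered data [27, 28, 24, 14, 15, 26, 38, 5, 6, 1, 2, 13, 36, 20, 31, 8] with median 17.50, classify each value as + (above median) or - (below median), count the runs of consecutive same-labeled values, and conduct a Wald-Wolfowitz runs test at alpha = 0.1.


Step 1: Compute median = 17.50; label A = above, B = below.
Labels in order: AAABBAABBBBBAAAB  (n_A = 8, n_B = 8)
Step 2: Count runs R = 6.
Step 3: Under H0 (random ordering), E[R] = 2*n_A*n_B/(n_A+n_B) + 1 = 2*8*8/16 + 1 = 9.0000.
        Var[R] = 2*n_A*n_B*(2*n_A*n_B - n_A - n_B) / ((n_A+n_B)^2 * (n_A+n_B-1)) = 14336/3840 = 3.7333.
        SD[R] = 1.9322.
Step 4: Continuity-corrected z = (R + 0.5 - E[R]) / SD[R] = (6 + 0.5 - 9.0000) / 1.9322 = -1.2939.
Step 5: Two-sided p-value via normal approximation = 2*(1 - Phi(|z|)) = 0.195709.
Step 6: alpha = 0.1. fail to reject H0.

R = 6, z = -1.2939, p = 0.195709, fail to reject H0.


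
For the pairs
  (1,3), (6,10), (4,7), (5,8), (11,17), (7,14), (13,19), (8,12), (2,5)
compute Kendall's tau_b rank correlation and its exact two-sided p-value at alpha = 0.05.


Step 1: Enumerate the 36 unordered pairs (i,j) with i<j and classify each by sign(x_j-x_i) * sign(y_j-y_i).
  (1,2):dx=+5,dy=+7->C; (1,3):dx=+3,dy=+4->C; (1,4):dx=+4,dy=+5->C; (1,5):dx=+10,dy=+14->C
  (1,6):dx=+6,dy=+11->C; (1,7):dx=+12,dy=+16->C; (1,8):dx=+7,dy=+9->C; (1,9):dx=+1,dy=+2->C
  (2,3):dx=-2,dy=-3->C; (2,4):dx=-1,dy=-2->C; (2,5):dx=+5,dy=+7->C; (2,6):dx=+1,dy=+4->C
  (2,7):dx=+7,dy=+9->C; (2,8):dx=+2,dy=+2->C; (2,9):dx=-4,dy=-5->C; (3,4):dx=+1,dy=+1->C
  (3,5):dx=+7,dy=+10->C; (3,6):dx=+3,dy=+7->C; (3,7):dx=+9,dy=+12->C; (3,8):dx=+4,dy=+5->C
  (3,9):dx=-2,dy=-2->C; (4,5):dx=+6,dy=+9->C; (4,6):dx=+2,dy=+6->C; (4,7):dx=+8,dy=+11->C
  (4,8):dx=+3,dy=+4->C; (4,9):dx=-3,dy=-3->C; (5,6):dx=-4,dy=-3->C; (5,7):dx=+2,dy=+2->C
  (5,8):dx=-3,dy=-5->C; (5,9):dx=-9,dy=-12->C; (6,7):dx=+6,dy=+5->C; (6,8):dx=+1,dy=-2->D
  (6,9):dx=-5,dy=-9->C; (7,8):dx=-5,dy=-7->C; (7,9):dx=-11,dy=-14->C; (8,9):dx=-6,dy=-7->C
Step 2: C = 35, D = 1, total pairs = 36.
Step 3: tau = (C - D)/(n(n-1)/2) = (35 - 1)/36 = 0.944444.
Step 4: Exact two-sided p-value (enumerate n! = 362880 permutations of y under H0): p = 0.000050.
Step 5: alpha = 0.05. reject H0.

tau_b = 0.9444 (C=35, D=1), p = 0.000050, reject H0.


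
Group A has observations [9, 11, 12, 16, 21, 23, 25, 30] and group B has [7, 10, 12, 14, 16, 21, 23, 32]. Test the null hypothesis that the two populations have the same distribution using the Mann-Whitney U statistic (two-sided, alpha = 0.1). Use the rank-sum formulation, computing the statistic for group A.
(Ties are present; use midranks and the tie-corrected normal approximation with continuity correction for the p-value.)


Step 1: Combine and sort all 16 observations; assign midranks.
sorted (value, group): (7,Y), (9,X), (10,Y), (11,X), (12,X), (12,Y), (14,Y), (16,X), (16,Y), (21,X), (21,Y), (23,X), (23,Y), (25,X), (30,X), (32,Y)
ranks: 7->1, 9->2, 10->3, 11->4, 12->5.5, 12->5.5, 14->7, 16->8.5, 16->8.5, 21->10.5, 21->10.5, 23->12.5, 23->12.5, 25->14, 30->15, 32->16
Step 2: Rank sum for X: R1 = 2 + 4 + 5.5 + 8.5 + 10.5 + 12.5 + 14 + 15 = 72.
Step 3: U_X = R1 - n1(n1+1)/2 = 72 - 8*9/2 = 72 - 36 = 36.
       U_Y = n1*n2 - U_X = 64 - 36 = 28.
Step 4: Ties are present, so use the tie-corrected normal approximation (with continuity correction) for the p-value.
Step 5: p-value = 0.712382; compare to alpha = 0.1. fail to reject H0.

U_X = 36, p = 0.712382, fail to reject H0 at alpha = 0.1.


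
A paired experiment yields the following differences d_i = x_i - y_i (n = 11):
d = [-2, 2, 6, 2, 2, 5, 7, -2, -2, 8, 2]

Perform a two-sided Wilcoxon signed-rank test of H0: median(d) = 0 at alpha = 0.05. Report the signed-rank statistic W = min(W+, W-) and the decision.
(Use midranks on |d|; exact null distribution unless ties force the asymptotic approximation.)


Step 1: Drop any zero differences (none here) and take |d_i|.
|d| = [2, 2, 6, 2, 2, 5, 7, 2, 2, 8, 2]
Step 2: Midrank |d_i| (ties get averaged ranks).
ranks: |2|->4, |2|->4, |6|->9, |2|->4, |2|->4, |5|->8, |7|->10, |2|->4, |2|->4, |8|->11, |2|->4
Step 3: Attach original signs; sum ranks with positive sign and with negative sign.
W+ = 4 + 9 + 4 + 4 + 8 + 10 + 11 + 4 = 54
W- = 4 + 4 + 4 = 12
(Check: W+ + W- = 66 should equal n(n+1)/2 = 66.)
Step 4: Test statistic W = min(W+, W-) = 12.
Step 5: Ties in |d|, so use the tie-corrected normal approximation.
        E[W] = n(n+1)/4 = 11*12/4 = 33.
        Tie groups: |d|=2 (t=7); sum(t^3 - t) = 336.
        Var[W] = n(n+1)(2n+1)/24 - sum(t^3-t)/48 = 3036/24 - 336/48 = 119.5.
        z = (W - E[W]) / sqrt(Var[W]) = (12 - 33) / 10.9316 = -1.9210.
        Two-sided p = 2*Phi(z) = 0.054727.
Step 6: alpha = 0.05. fail to reject H0.

W+ = 54, W- = 12, W = min = 12, p = 0.054727, fail to reject H0.


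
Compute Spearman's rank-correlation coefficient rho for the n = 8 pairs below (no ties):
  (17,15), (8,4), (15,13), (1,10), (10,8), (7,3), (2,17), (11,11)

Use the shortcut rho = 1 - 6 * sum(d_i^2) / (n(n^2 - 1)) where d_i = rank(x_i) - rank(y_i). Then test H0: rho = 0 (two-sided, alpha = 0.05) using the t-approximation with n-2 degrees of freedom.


Step 1: Rank x and y separately (midranks; no ties here).
rank(x): 17->8, 8->4, 15->7, 1->1, 10->5, 7->3, 2->2, 11->6
rank(y): 15->7, 4->2, 13->6, 10->4, 8->3, 3->1, 17->8, 11->5
Step 2: d_i = R_x(i) - R_y(i); compute d_i^2.
  (8-7)^2=1, (4-2)^2=4, (7-6)^2=1, (1-4)^2=9, (5-3)^2=4, (3-1)^2=4, (2-8)^2=36, (6-5)^2=1
sum(d^2) = 60.
Step 3: rho = 1 - 6*60 / (8*(8^2 - 1)) = 1 - 360/504 = 0.285714.
Step 4: Under H0, t = rho * sqrt((n-2)/(1-rho^2)) = 0.7303 ~ t(6).
Step 5: Two-sided p-value from the t-distribution with 6 df = 0.492726.
Step 6: alpha = 0.05. fail to reject H0.

rho = 0.2857, p = 0.492726, fail to reject H0 at alpha = 0.05.


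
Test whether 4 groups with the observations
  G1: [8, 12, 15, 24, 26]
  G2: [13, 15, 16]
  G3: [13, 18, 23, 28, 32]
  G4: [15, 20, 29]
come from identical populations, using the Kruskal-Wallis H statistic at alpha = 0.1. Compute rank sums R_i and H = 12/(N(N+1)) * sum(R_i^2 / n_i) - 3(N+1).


Step 1: Combine all N = 16 observations and assign midranks.
sorted (value, group, rank): (8,G1,1), (12,G1,2), (13,G2,3.5), (13,G3,3.5), (15,G1,6), (15,G2,6), (15,G4,6), (16,G2,8), (18,G3,9), (20,G4,10), (23,G3,11), (24,G1,12), (26,G1,13), (28,G3,14), (29,G4,15), (32,G3,16)
Step 2: Sum ranks within each group.
R_1 = 34 (n_1 = 5)
R_2 = 17.5 (n_2 = 3)
R_3 = 53.5 (n_3 = 5)
R_4 = 31 (n_4 = 3)
Step 3: H = 12/(N(N+1)) * sum(R_i^2/n_i) - 3(N+1)
     = 12/(16*17) * (34^2/5 + 17.5^2/3 + 53.5^2/5 + 31^2/3) - 3*17
     = 0.044118 * 1226.07 - 51
     = 3.091176.
Step 4: Ties present; correction factor C = 1 - 30/(16^3 - 16) = 0.992647. Corrected H = 3.091176 / 0.992647 = 3.114074.
Step 5: Under H0, H ~ chi^2(3); p-value = 0.374369.
Step 6: alpha = 0.1. fail to reject H0.

H = 3.1141, df = 3, p = 0.374369, fail to reject H0.


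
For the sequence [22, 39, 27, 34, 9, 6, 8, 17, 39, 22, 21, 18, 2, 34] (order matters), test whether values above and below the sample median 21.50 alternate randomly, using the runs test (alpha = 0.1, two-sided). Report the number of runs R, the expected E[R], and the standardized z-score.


Step 1: Compute median = 21.50; label A = above, B = below.
Labels in order: AAAABBBBAABBBA  (n_A = 7, n_B = 7)
Step 2: Count runs R = 5.
Step 3: Under H0 (random ordering), E[R] = 2*n_A*n_B/(n_A+n_B) + 1 = 2*7*7/14 + 1 = 8.0000.
        Var[R] = 2*n_A*n_B*(2*n_A*n_B - n_A - n_B) / ((n_A+n_B)^2 * (n_A+n_B-1)) = 8232/2548 = 3.2308.
        SD[R] = 1.7974.
Step 4: Continuity-corrected z = (R + 0.5 - E[R]) / SD[R] = (5 + 0.5 - 8.0000) / 1.7974 = -1.3909.
Step 5: Two-sided p-value via normal approximation = 2*(1 - Phi(|z|)) = 0.164264.
Step 6: alpha = 0.1. fail to reject H0.

R = 5, z = -1.3909, p = 0.164264, fail to reject H0.


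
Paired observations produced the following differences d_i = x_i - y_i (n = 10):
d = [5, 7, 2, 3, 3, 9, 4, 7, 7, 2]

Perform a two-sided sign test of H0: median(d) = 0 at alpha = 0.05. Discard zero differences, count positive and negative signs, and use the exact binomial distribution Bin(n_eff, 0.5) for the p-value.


Step 1: Discard zero differences. Original n = 10; n_eff = number of nonzero differences = 10.
Nonzero differences (with sign): +5, +7, +2, +3, +3, +9, +4, +7, +7, +2
Step 2: Count signs: positive = 10, negative = 0.
Step 3: Under H0: P(positive) = 0.5, so the number of positives S ~ Bin(10, 0.5).
Step 4: Two-sided exact p-value = sum of Bin(10,0.5) probabilities at or below the observed probability = 0.001953.
Step 5: alpha = 0.05. reject H0.

n_eff = 10, pos = 10, neg = 0, p = 0.001953, reject H0.


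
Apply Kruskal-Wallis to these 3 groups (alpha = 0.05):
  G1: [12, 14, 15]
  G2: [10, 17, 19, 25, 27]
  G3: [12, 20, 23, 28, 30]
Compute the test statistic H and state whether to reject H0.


Step 1: Combine all N = 13 observations and assign midranks.
sorted (value, group, rank): (10,G2,1), (12,G1,2.5), (12,G3,2.5), (14,G1,4), (15,G1,5), (17,G2,6), (19,G2,7), (20,G3,8), (23,G3,9), (25,G2,10), (27,G2,11), (28,G3,12), (30,G3,13)
Step 2: Sum ranks within each group.
R_1 = 11.5 (n_1 = 3)
R_2 = 35 (n_2 = 5)
R_3 = 44.5 (n_3 = 5)
Step 3: H = 12/(N(N+1)) * sum(R_i^2/n_i) - 3(N+1)
     = 12/(13*14) * (11.5^2/3 + 35^2/5 + 44.5^2/5) - 3*14
     = 0.065934 * 685.133 - 42
     = 3.173626.
Step 4: Ties present; correction factor C = 1 - 6/(13^3 - 13) = 0.997253. Corrected H = 3.173626 / 0.997253 = 3.182369.
Step 5: Under H0, H ~ chi^2(2); p-value = 0.203684.
Step 6: alpha = 0.05. fail to reject H0.

H = 3.1824, df = 2, p = 0.203684, fail to reject H0.


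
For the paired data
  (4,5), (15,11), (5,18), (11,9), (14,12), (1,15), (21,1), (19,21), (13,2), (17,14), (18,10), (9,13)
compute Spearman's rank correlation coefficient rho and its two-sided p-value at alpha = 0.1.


Step 1: Rank x and y separately (midranks; no ties here).
rank(x): 4->2, 15->8, 5->3, 11->5, 14->7, 1->1, 21->12, 19->11, 13->6, 17->9, 18->10, 9->4
rank(y): 5->3, 11->6, 18->11, 9->4, 12->7, 15->10, 1->1, 21->12, 2->2, 14->9, 10->5, 13->8
Step 2: d_i = R_x(i) - R_y(i); compute d_i^2.
  (2-3)^2=1, (8-6)^2=4, (3-11)^2=64, (5-4)^2=1, (7-7)^2=0, (1-10)^2=81, (12-1)^2=121, (11-12)^2=1, (6-2)^2=16, (9-9)^2=0, (10-5)^2=25, (4-8)^2=16
sum(d^2) = 330.
Step 3: rho = 1 - 6*330 / (12*(12^2 - 1)) = 1 - 1980/1716 = -0.153846.
Step 4: Under H0, t = rho * sqrt((n-2)/(1-rho^2)) = -0.4924 ~ t(10).
Step 5: Two-sided p-value from the t-distribution with 10 df = 0.633091.
Step 6: alpha = 0.1. fail to reject H0.

rho = -0.1538, p = 0.633091, fail to reject H0 at alpha = 0.1.


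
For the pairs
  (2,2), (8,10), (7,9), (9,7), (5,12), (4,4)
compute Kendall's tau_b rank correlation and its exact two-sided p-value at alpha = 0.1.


Step 1: Enumerate the 15 unordered pairs (i,j) with i<j and classify each by sign(x_j-x_i) * sign(y_j-y_i).
  (1,2):dx=+6,dy=+8->C; (1,3):dx=+5,dy=+7->C; (1,4):dx=+7,dy=+5->C; (1,5):dx=+3,dy=+10->C
  (1,6):dx=+2,dy=+2->C; (2,3):dx=-1,dy=-1->C; (2,4):dx=+1,dy=-3->D; (2,5):dx=-3,dy=+2->D
  (2,6):dx=-4,dy=-6->C; (3,4):dx=+2,dy=-2->D; (3,5):dx=-2,dy=+3->D; (3,6):dx=-3,dy=-5->C
  (4,5):dx=-4,dy=+5->D; (4,6):dx=-5,dy=-3->C; (5,6):dx=-1,dy=-8->C
Step 2: C = 10, D = 5, total pairs = 15.
Step 3: tau = (C - D)/(n(n-1)/2) = (10 - 5)/15 = 0.333333.
Step 4: Exact two-sided p-value (enumerate n! = 720 permutations of y under H0): p = 0.469444.
Step 5: alpha = 0.1. fail to reject H0.

tau_b = 0.3333 (C=10, D=5), p = 0.469444, fail to reject H0.


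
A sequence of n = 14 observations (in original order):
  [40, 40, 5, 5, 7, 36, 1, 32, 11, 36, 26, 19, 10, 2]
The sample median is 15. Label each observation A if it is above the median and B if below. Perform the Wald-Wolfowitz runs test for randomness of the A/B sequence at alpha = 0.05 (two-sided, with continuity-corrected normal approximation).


Step 1: Compute median = 15; label A = above, B = below.
Labels in order: AABBBABABAAABB  (n_A = 7, n_B = 7)
Step 2: Count runs R = 8.
Step 3: Under H0 (random ordering), E[R] = 2*n_A*n_B/(n_A+n_B) + 1 = 2*7*7/14 + 1 = 8.0000.
        Var[R] = 2*n_A*n_B*(2*n_A*n_B - n_A - n_B) / ((n_A+n_B)^2 * (n_A+n_B-1)) = 8232/2548 = 3.2308.
        SD[R] = 1.7974.
Step 4: R = E[R], so z = 0 with no continuity correction.
Step 5: Two-sided p-value via normal approximation = 2*(1 - Phi(|z|)) = 1.000000.
Step 6: alpha = 0.05. fail to reject H0.

R = 8, z = 0.0000, p = 1.000000, fail to reject H0.


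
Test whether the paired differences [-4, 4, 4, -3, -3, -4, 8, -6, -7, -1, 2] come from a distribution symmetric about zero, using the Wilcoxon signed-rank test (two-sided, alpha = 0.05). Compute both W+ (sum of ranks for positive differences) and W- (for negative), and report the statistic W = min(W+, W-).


Step 1: Drop any zero differences (none here) and take |d_i|.
|d| = [4, 4, 4, 3, 3, 4, 8, 6, 7, 1, 2]
Step 2: Midrank |d_i| (ties get averaged ranks).
ranks: |4|->6.5, |4|->6.5, |4|->6.5, |3|->3.5, |3|->3.5, |4|->6.5, |8|->11, |6|->9, |7|->10, |1|->1, |2|->2
Step 3: Attach original signs; sum ranks with positive sign and with negative sign.
W+ = 6.5 + 6.5 + 11 + 2 = 26
W- = 6.5 + 3.5 + 3.5 + 6.5 + 9 + 10 + 1 = 40
(Check: W+ + W- = 66 should equal n(n+1)/2 = 66.)
Step 4: Test statistic W = min(W+, W-) = 26.
Step 5: Ties in |d|, so use the tie-corrected normal approximation.
        E[W] = n(n+1)/4 = 11*12/4 = 33.
        Tie groups: |d|=3 (t=2), |d|=4 (t=4); sum(t^3 - t) = 66.
        Var[W] = n(n+1)(2n+1)/24 - sum(t^3-t)/48 = 3036/24 - 66/48 = 125.125.
        z = (W - E[W]) / sqrt(Var[W]) = (26 - 33) / 11.1859 = -0.6258.
        Two-sided p = 2*Phi(z) = 0.531455.
Step 6: alpha = 0.05. fail to reject H0.

W+ = 26, W- = 40, W = min = 26, p = 0.531455, fail to reject H0.


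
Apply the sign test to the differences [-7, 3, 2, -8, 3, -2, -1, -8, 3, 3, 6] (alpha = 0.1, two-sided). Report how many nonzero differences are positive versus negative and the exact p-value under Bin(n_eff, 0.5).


Step 1: Discard zero differences. Original n = 11; n_eff = number of nonzero differences = 11.
Nonzero differences (with sign): -7, +3, +2, -8, +3, -2, -1, -8, +3, +3, +6
Step 2: Count signs: positive = 6, negative = 5.
Step 3: Under H0: P(positive) = 0.5, so the number of positives S ~ Bin(11, 0.5).
Step 4: Two-sided exact p-value = sum of Bin(11,0.5) probabilities at or below the observed probability = 1.000000.
Step 5: alpha = 0.1. fail to reject H0.

n_eff = 11, pos = 6, neg = 5, p = 1.000000, fail to reject H0.


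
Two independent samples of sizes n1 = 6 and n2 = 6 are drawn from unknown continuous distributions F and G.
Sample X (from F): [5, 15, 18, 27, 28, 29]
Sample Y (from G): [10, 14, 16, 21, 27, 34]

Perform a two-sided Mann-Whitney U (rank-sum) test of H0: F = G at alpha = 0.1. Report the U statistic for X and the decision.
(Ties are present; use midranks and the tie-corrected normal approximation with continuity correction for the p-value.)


Step 1: Combine and sort all 12 observations; assign midranks.
sorted (value, group): (5,X), (10,Y), (14,Y), (15,X), (16,Y), (18,X), (21,Y), (27,X), (27,Y), (28,X), (29,X), (34,Y)
ranks: 5->1, 10->2, 14->3, 15->4, 16->5, 18->6, 21->7, 27->8.5, 27->8.5, 28->10, 29->11, 34->12
Step 2: Rank sum for X: R1 = 1 + 4 + 6 + 8.5 + 10 + 11 = 40.5.
Step 3: U_X = R1 - n1(n1+1)/2 = 40.5 - 6*7/2 = 40.5 - 21 = 19.5.
       U_Y = n1*n2 - U_X = 36 - 19.5 = 16.5.
Step 4: Ties are present, so use the tie-corrected normal approximation (with continuity correction) for the p-value.
Step 5: p-value = 0.872559; compare to alpha = 0.1. fail to reject H0.

U_X = 19.5, p = 0.872559, fail to reject H0 at alpha = 0.1.


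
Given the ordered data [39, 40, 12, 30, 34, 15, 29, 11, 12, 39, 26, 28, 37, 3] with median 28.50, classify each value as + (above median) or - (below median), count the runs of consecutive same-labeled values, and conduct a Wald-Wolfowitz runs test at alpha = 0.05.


Step 1: Compute median = 28.50; label A = above, B = below.
Labels in order: AABAABABBABBAB  (n_A = 7, n_B = 7)
Step 2: Count runs R = 10.
Step 3: Under H0 (random ordering), E[R] = 2*n_A*n_B/(n_A+n_B) + 1 = 2*7*7/14 + 1 = 8.0000.
        Var[R] = 2*n_A*n_B*(2*n_A*n_B - n_A - n_B) / ((n_A+n_B)^2 * (n_A+n_B-1)) = 8232/2548 = 3.2308.
        SD[R] = 1.7974.
Step 4: Continuity-corrected z = (R - 0.5 - E[R]) / SD[R] = (10 - 0.5 - 8.0000) / 1.7974 = 0.8345.
Step 5: Two-sided p-value via normal approximation = 2*(1 - Phi(|z|)) = 0.403986.
Step 6: alpha = 0.05. fail to reject H0.

R = 10, z = 0.8345, p = 0.403986, fail to reject H0.


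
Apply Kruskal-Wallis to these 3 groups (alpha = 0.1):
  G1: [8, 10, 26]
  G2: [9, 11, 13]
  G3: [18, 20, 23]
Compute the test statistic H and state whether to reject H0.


Step 1: Combine all N = 9 observations and assign midranks.
sorted (value, group, rank): (8,G1,1), (9,G2,2), (10,G1,3), (11,G2,4), (13,G2,5), (18,G3,6), (20,G3,7), (23,G3,8), (26,G1,9)
Step 2: Sum ranks within each group.
R_1 = 13 (n_1 = 3)
R_2 = 11 (n_2 = 3)
R_3 = 21 (n_3 = 3)
Step 3: H = 12/(N(N+1)) * sum(R_i^2/n_i) - 3(N+1)
     = 12/(9*10) * (13^2/3 + 11^2/3 + 21^2/3) - 3*10
     = 0.133333 * 243.667 - 30
     = 2.488889.
Step 4: No ties, so H is used without correction.
Step 5: Under H0, H ~ chi^2(2); p-value = 0.288101.
Step 6: alpha = 0.1. fail to reject H0.

H = 2.4889, df = 2, p = 0.288101, fail to reject H0.


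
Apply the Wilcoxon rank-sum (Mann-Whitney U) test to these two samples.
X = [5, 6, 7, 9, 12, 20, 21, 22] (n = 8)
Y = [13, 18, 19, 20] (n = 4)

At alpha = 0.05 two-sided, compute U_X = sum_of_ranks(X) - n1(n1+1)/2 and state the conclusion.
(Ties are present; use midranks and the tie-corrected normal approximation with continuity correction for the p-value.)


Step 1: Combine and sort all 12 observations; assign midranks.
sorted (value, group): (5,X), (6,X), (7,X), (9,X), (12,X), (13,Y), (18,Y), (19,Y), (20,X), (20,Y), (21,X), (22,X)
ranks: 5->1, 6->2, 7->3, 9->4, 12->5, 13->6, 18->7, 19->8, 20->9.5, 20->9.5, 21->11, 22->12
Step 2: Rank sum for X: R1 = 1 + 2 + 3 + 4 + 5 + 9.5 + 11 + 12 = 47.5.
Step 3: U_X = R1 - n1(n1+1)/2 = 47.5 - 8*9/2 = 47.5 - 36 = 11.5.
       U_Y = n1*n2 - U_X = 32 - 11.5 = 20.5.
Step 4: Ties are present, so use the tie-corrected normal approximation (with continuity correction) for the p-value.
Step 5: p-value = 0.496152; compare to alpha = 0.05. fail to reject H0.

U_X = 11.5, p = 0.496152, fail to reject H0 at alpha = 0.05.


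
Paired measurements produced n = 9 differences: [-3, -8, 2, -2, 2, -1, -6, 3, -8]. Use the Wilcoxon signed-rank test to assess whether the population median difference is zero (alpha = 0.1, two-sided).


Step 1: Drop any zero differences (none here) and take |d_i|.
|d| = [3, 8, 2, 2, 2, 1, 6, 3, 8]
Step 2: Midrank |d_i| (ties get averaged ranks).
ranks: |3|->5.5, |8|->8.5, |2|->3, |2|->3, |2|->3, |1|->1, |6|->7, |3|->5.5, |8|->8.5
Step 3: Attach original signs; sum ranks with positive sign and with negative sign.
W+ = 3 + 3 + 5.5 = 11.5
W- = 5.5 + 8.5 + 3 + 1 + 7 + 8.5 = 33.5
(Check: W+ + W- = 45 should equal n(n+1)/2 = 45.)
Step 4: Test statistic W = min(W+, W-) = 11.5.
Step 5: Ties in |d|, so use the tie-corrected normal approximation.
        E[W] = n(n+1)/4 = 9*10/4 = 22.5.
        Tie groups: |d|=2 (t=3), |d|=3 (t=2), |d|=8 (t=2); sum(t^3 - t) = 36.
        Var[W] = n(n+1)(2n+1)/24 - sum(t^3-t)/48 = 1710/24 - 36/48 = 70.5.
        z = (W - E[W]) / sqrt(Var[W]) = (11.5 - 22.5) / 8.3964 = -1.3101.
        Two-sided p = 2*Phi(z) = 0.190168.
Step 6: alpha = 0.1. fail to reject H0.

W+ = 11.5, W- = 33.5, W = min = 11.5, p = 0.190168, fail to reject H0.


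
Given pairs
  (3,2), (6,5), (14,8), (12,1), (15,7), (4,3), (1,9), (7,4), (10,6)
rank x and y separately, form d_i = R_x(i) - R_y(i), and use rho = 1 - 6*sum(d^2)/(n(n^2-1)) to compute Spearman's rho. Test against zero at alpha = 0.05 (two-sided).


Step 1: Rank x and y separately (midranks; no ties here).
rank(x): 3->2, 6->4, 14->8, 12->7, 15->9, 4->3, 1->1, 7->5, 10->6
rank(y): 2->2, 5->5, 8->8, 1->1, 7->7, 3->3, 9->9, 4->4, 6->6
Step 2: d_i = R_x(i) - R_y(i); compute d_i^2.
  (2-2)^2=0, (4-5)^2=1, (8-8)^2=0, (7-1)^2=36, (9-7)^2=4, (3-3)^2=0, (1-9)^2=64, (5-4)^2=1, (6-6)^2=0
sum(d^2) = 106.
Step 3: rho = 1 - 6*106 / (9*(9^2 - 1)) = 1 - 636/720 = 0.116667.
Step 4: Under H0, t = rho * sqrt((n-2)/(1-rho^2)) = 0.3108 ~ t(7).
Step 5: Two-sided p-value from the t-distribution with 7 df = 0.765008.
Step 6: alpha = 0.05. fail to reject H0.

rho = 0.1167, p = 0.765008, fail to reject H0 at alpha = 0.05.


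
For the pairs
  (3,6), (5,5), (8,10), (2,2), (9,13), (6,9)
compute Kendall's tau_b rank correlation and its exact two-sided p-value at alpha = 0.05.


Step 1: Enumerate the 15 unordered pairs (i,j) with i<j and classify each by sign(x_j-x_i) * sign(y_j-y_i).
  (1,2):dx=+2,dy=-1->D; (1,3):dx=+5,dy=+4->C; (1,4):dx=-1,dy=-4->C; (1,5):dx=+6,dy=+7->C
  (1,6):dx=+3,dy=+3->C; (2,3):dx=+3,dy=+5->C; (2,4):dx=-3,dy=-3->C; (2,5):dx=+4,dy=+8->C
  (2,6):dx=+1,dy=+4->C; (3,4):dx=-6,dy=-8->C; (3,5):dx=+1,dy=+3->C; (3,6):dx=-2,dy=-1->C
  (4,5):dx=+7,dy=+11->C; (4,6):dx=+4,dy=+7->C; (5,6):dx=-3,dy=-4->C
Step 2: C = 14, D = 1, total pairs = 15.
Step 3: tau = (C - D)/(n(n-1)/2) = (14 - 1)/15 = 0.866667.
Step 4: Exact two-sided p-value (enumerate n! = 720 permutations of y under H0): p = 0.016667.
Step 5: alpha = 0.05. reject H0.

tau_b = 0.8667 (C=14, D=1), p = 0.016667, reject H0.


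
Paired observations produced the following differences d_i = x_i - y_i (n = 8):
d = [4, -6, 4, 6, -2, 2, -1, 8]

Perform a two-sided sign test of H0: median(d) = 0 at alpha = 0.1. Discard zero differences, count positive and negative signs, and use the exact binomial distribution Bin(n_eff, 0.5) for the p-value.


Step 1: Discard zero differences. Original n = 8; n_eff = number of nonzero differences = 8.
Nonzero differences (with sign): +4, -6, +4, +6, -2, +2, -1, +8
Step 2: Count signs: positive = 5, negative = 3.
Step 3: Under H0: P(positive) = 0.5, so the number of positives S ~ Bin(8, 0.5).
Step 4: Two-sided exact p-value = sum of Bin(8,0.5) probabilities at or below the observed probability = 0.726562.
Step 5: alpha = 0.1. fail to reject H0.

n_eff = 8, pos = 5, neg = 3, p = 0.726562, fail to reject H0.


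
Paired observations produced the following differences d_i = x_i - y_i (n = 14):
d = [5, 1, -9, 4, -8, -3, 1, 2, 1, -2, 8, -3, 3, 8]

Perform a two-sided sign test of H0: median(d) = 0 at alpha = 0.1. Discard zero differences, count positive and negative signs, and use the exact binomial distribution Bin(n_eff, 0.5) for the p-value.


Step 1: Discard zero differences. Original n = 14; n_eff = number of nonzero differences = 14.
Nonzero differences (with sign): +5, +1, -9, +4, -8, -3, +1, +2, +1, -2, +8, -3, +3, +8
Step 2: Count signs: positive = 9, negative = 5.
Step 3: Under H0: P(positive) = 0.5, so the number of positives S ~ Bin(14, 0.5).
Step 4: Two-sided exact p-value = sum of Bin(14,0.5) probabilities at or below the observed probability = 0.423950.
Step 5: alpha = 0.1. fail to reject H0.

n_eff = 14, pos = 9, neg = 5, p = 0.423950, fail to reject H0.
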